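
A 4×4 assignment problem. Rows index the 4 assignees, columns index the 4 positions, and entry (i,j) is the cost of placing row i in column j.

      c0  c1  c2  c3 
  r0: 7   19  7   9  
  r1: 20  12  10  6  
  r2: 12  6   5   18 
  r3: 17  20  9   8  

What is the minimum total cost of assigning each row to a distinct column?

Minimum assignment cost: 28

optimal assignment: row0→col0 (cost 7), row1→col3 (cost 6), row2→col1 (cost 6), row3→col2 (cost 9)
total = 7 + 6 + 6 + 9 = 28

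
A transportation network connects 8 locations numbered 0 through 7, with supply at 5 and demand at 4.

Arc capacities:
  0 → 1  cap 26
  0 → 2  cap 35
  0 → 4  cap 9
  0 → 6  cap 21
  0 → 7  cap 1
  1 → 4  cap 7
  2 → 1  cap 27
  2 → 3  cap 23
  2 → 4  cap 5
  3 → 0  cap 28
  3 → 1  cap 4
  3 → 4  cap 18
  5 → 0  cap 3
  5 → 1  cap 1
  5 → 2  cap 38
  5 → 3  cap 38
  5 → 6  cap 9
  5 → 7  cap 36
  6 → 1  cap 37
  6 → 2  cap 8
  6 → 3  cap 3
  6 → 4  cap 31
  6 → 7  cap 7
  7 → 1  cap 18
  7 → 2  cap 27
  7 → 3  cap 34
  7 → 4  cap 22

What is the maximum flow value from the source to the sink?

augment #1: 5→0→4 bottleneck 3, total now 3
augment #2: 5→1→4 bottleneck 1, total now 4
augment #3: 5→2→4 bottleneck 5, total now 9
augment #4: 5→3→4 bottleneck 18, total now 27
augment #5: 5→6→4 bottleneck 9, total now 36
augment #6: 5→7→4 bottleneck 22, total now 58
augment #7: 5→2→1→4 bottleneck 6, total now 64
augment #8: 5→3→0→4 bottleneck 6, total now 70
augment #9: 5→3→0→6→4 bottleneck 14, total now 84
augment #10: 5→2→3→0→6→4 bottleneck 7, total now 91

Maximum flow value: 91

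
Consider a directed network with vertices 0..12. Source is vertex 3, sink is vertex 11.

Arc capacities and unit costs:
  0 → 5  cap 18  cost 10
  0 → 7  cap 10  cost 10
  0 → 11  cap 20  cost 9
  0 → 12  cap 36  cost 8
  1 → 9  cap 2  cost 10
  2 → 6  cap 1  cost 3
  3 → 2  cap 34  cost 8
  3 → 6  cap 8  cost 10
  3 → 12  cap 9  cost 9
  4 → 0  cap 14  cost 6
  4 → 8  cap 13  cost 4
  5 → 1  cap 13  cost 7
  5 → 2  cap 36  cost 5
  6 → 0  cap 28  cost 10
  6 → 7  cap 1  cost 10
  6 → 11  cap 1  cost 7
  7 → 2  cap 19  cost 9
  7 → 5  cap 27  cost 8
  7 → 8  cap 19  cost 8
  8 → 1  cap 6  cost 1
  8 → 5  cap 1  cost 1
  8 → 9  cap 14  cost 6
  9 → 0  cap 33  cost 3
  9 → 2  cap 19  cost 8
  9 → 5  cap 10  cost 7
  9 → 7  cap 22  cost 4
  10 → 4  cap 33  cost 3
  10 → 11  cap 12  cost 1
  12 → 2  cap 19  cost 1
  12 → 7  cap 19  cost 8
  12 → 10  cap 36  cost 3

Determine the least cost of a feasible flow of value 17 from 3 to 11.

shortest-cost path #1: 3→12→10→11 push 9 @ unit cost 13 (adds 117)
shortest-cost path #2: 3→6→11 push 1 @ unit cost 17 (adds 17)
shortest-cost path #3: 3→6→0→11 push 7 @ unit cost 29 (adds 203)
total cost = 337

Minimum cost for 17 units: 337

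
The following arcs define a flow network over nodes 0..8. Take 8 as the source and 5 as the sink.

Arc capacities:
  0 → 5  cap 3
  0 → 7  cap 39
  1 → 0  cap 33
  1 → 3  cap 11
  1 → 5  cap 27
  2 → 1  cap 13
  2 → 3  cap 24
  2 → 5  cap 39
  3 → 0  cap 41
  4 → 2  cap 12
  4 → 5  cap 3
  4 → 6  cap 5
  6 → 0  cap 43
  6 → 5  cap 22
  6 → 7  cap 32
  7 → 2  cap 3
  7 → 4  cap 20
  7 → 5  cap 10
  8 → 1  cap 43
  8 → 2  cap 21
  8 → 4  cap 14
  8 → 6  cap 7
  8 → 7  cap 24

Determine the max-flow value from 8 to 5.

augment #1: 8→1→5 bottleneck 27, total now 27
augment #2: 8→2→5 bottleneck 21, total now 48
augment #3: 8→4→5 bottleneck 3, total now 51
augment #4: 8→6→5 bottleneck 7, total now 58
augment #5: 8→7→5 bottleneck 10, total now 68
augment #6: 8→1→0→5 bottleneck 3, total now 71
augment #7: 8→4→2→5 bottleneck 11, total now 82
augment #8: 8→7→2→5 bottleneck 3, total now 85
augment #9: 8→7→4→2→5 bottleneck 1, total now 86
augment #10: 8→7→4→6→5 bottleneck 5, total now 91

Maximum flow value: 91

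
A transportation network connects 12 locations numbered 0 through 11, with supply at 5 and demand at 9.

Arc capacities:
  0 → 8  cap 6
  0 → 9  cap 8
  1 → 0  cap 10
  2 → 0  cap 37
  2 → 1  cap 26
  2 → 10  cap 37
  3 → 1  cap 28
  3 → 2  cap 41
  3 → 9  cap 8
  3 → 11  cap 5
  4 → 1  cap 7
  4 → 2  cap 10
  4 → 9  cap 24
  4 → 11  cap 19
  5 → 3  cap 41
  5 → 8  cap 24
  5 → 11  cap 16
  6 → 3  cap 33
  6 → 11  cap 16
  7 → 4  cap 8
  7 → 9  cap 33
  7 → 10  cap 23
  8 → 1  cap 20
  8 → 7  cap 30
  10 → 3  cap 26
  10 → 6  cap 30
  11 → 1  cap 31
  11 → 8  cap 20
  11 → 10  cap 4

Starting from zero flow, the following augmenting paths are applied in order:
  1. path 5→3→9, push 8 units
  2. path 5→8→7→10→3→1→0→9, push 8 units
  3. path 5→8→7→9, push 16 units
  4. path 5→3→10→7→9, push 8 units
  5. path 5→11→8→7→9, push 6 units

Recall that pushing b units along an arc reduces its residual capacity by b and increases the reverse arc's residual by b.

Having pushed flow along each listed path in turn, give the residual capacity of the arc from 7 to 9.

after path 1 (5→3→9, push 8): res(7,9)=33
after path 2 (5→8→7→10→3→1→0→9, push 8): res(7,9)=33
after path 3 (5→8→7→9, push 16): res(7,9)=17
after path 4 (5→3→10→7→9, push 8): res(7,9)=9
after path 5 (5→11→8→7→9, push 6): res(7,9)=3

Residual capacity of (7,9): 3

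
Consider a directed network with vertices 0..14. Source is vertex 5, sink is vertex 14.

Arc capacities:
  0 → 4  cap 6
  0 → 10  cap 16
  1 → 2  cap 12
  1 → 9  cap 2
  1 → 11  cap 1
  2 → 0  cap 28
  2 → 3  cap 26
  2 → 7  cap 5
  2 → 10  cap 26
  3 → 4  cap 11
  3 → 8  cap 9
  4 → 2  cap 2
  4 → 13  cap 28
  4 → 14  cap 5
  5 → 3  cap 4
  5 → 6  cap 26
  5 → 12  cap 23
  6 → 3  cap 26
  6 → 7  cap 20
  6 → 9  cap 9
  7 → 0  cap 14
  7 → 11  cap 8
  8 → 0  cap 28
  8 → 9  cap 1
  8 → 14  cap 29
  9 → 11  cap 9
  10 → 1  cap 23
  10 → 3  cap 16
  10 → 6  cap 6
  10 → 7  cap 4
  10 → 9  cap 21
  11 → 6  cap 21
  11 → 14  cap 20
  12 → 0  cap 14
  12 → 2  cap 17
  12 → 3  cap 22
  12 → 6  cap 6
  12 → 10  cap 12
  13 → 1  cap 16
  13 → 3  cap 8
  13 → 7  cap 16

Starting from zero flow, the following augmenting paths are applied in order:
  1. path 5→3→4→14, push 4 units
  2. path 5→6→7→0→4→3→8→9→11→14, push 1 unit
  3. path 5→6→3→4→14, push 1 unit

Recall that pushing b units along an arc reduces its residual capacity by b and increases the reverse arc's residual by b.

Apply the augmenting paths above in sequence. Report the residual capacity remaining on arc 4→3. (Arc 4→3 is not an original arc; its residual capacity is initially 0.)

Residual capacity of (4,3): 4

after path 1 (5→3→4→14, push 4): res(4,3)=4
after path 2 (5→6→7→0→4→3→8→9→11→14, push 1): res(4,3)=3
after path 3 (5→6→3→4→14, push 1): res(4,3)=4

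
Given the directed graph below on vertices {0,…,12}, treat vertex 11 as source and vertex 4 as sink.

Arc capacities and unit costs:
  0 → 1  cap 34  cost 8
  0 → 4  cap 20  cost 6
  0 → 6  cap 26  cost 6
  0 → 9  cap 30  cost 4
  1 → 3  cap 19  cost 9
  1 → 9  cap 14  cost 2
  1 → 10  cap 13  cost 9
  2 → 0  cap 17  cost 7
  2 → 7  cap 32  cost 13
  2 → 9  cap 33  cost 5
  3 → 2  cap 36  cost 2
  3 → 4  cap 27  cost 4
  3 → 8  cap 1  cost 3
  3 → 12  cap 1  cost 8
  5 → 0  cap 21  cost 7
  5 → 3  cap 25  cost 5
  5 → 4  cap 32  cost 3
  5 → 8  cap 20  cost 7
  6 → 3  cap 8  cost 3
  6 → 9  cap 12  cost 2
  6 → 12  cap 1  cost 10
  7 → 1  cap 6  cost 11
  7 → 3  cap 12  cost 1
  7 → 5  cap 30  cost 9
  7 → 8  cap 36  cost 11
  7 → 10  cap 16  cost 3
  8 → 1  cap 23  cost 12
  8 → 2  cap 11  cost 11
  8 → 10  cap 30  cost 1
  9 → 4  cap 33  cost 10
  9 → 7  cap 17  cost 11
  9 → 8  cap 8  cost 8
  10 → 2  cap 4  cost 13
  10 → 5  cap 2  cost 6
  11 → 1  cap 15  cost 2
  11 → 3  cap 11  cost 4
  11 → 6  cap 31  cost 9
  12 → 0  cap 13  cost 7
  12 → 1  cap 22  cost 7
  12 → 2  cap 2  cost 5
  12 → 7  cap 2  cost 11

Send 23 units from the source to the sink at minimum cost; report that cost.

Minimum cost for 23 units: 256

shortest-cost path #1: 11→3→4 push 11 @ unit cost 8 (adds 88)
shortest-cost path #2: 11→1→9→4 push 12 @ unit cost 14 (adds 168)
total cost = 256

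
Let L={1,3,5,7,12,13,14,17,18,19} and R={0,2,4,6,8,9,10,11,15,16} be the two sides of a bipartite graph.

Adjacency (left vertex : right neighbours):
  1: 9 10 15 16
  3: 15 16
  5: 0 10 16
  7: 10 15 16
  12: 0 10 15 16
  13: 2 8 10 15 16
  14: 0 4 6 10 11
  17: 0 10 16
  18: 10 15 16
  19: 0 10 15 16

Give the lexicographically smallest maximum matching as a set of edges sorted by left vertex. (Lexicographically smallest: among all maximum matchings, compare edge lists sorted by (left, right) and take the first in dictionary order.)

|M| = 7 (so the lex-smallest maximum matching has 7 edges)
process left vertices in ascending order; for each, take the smallest-labelled available neighbour that still permits 7 edges overall, or leave it unmatched if none does
lex-smallest matching: {1-9, 3-15, 5-0, 7-10, 12-16, 13-2, 14-4}

Lex-smallest maximum matching: {(1,9), (3,15), (5,0), (7,10), (12,16), (13,2), (14,4)}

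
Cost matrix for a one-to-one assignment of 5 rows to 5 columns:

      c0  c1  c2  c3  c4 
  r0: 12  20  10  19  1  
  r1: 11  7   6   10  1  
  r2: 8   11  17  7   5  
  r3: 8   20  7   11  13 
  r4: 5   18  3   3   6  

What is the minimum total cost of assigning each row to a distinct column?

Minimum assignment cost: 26

one of 2 optimal assignments: row0→col4 (cost 1), row1→col1 (cost 7), row2→col0 (cost 8), row3→col2 (cost 7), row4→col3 (cost 3)
total = 1 + 7 + 8 + 7 + 3 = 26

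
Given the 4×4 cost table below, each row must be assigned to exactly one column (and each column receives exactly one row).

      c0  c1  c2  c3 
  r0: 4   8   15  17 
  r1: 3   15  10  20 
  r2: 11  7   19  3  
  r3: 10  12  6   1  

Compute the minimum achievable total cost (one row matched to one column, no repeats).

Minimum assignment cost: 20

optimal assignment: row0→col1 (cost 8), row1→col0 (cost 3), row2→col3 (cost 3), row3→col2 (cost 6)
total = 8 + 3 + 3 + 6 = 20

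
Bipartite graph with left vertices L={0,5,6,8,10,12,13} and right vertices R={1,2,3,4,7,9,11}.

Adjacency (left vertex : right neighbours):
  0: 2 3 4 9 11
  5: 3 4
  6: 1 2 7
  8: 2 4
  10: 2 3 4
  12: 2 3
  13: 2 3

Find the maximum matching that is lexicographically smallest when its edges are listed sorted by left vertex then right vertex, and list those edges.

|M| = 5 (so the lex-smallest maximum matching has 5 edges)
process left vertices in ascending order; for each, take the smallest-labelled available neighbour that still permits 5 edges overall, or leave it unmatched if none does
lex-smallest matching: {0-9, 5-3, 6-1, 8-2, 10-4}

Lex-smallest maximum matching: {(0,9), (5,3), (6,1), (8,2), (10,4)}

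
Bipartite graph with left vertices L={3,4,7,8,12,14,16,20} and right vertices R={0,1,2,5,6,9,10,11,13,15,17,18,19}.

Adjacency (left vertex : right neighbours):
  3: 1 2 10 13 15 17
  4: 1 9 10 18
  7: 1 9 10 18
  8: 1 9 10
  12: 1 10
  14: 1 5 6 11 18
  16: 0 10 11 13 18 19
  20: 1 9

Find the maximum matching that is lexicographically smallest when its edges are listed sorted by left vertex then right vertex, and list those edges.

Lex-smallest maximum matching: {(3,2), (4,1), (7,18), (8,9), (12,10), (14,5), (16,0)}

|M| = 7 (so the lex-smallest maximum matching has 7 edges)
process left vertices in ascending order; for each, take the smallest-labelled available neighbour that still permits 7 edges overall, or leave it unmatched if none does
lex-smallest matching: {3-2, 4-1, 7-18, 8-9, 12-10, 14-5, 16-0}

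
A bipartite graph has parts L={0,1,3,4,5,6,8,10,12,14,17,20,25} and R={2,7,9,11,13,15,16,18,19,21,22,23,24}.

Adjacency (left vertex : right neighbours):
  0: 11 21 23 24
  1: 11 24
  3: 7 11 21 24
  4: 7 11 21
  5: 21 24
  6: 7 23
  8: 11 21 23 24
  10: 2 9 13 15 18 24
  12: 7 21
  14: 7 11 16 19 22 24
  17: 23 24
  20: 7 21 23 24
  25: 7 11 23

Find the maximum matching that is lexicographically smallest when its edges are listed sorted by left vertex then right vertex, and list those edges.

Lex-smallest maximum matching: {(0,11), (1,24), (3,7), (4,21), (6,23), (10,2), (14,16)}

|M| = 7 (so the lex-smallest maximum matching has 7 edges)
process left vertices in ascending order; for each, take the smallest-labelled available neighbour that still permits 7 edges overall, or leave it unmatched if none does
lex-smallest matching: {0-11, 1-24, 3-7, 4-21, 6-23, 10-2, 14-16}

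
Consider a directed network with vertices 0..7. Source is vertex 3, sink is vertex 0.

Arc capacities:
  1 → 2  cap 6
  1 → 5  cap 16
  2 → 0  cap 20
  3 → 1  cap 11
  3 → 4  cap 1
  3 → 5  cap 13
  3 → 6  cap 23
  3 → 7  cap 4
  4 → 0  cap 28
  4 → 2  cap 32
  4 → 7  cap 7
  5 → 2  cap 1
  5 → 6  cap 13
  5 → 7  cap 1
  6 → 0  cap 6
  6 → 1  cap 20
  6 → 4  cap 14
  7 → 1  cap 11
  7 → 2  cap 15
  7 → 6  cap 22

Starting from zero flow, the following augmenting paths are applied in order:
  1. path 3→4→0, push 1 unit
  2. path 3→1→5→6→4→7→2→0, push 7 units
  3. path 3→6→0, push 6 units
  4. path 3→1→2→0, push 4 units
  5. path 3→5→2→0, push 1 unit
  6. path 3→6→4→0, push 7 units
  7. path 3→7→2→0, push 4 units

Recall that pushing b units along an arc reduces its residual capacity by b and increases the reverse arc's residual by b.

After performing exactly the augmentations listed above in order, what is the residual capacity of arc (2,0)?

Residual capacity of (2,0): 4

after path 1 (3→4→0, push 1): res(2,0)=20
after path 2 (3→1→5→6→4→7→2→0, push 7): res(2,0)=13
after path 3 (3→6→0, push 6): res(2,0)=13
after path 4 (3→1→2→0, push 4): res(2,0)=9
after path 5 (3→5→2→0, push 1): res(2,0)=8
after path 6 (3→6→4→0, push 7): res(2,0)=8
after path 7 (3→7→2→0, push 4): res(2,0)=4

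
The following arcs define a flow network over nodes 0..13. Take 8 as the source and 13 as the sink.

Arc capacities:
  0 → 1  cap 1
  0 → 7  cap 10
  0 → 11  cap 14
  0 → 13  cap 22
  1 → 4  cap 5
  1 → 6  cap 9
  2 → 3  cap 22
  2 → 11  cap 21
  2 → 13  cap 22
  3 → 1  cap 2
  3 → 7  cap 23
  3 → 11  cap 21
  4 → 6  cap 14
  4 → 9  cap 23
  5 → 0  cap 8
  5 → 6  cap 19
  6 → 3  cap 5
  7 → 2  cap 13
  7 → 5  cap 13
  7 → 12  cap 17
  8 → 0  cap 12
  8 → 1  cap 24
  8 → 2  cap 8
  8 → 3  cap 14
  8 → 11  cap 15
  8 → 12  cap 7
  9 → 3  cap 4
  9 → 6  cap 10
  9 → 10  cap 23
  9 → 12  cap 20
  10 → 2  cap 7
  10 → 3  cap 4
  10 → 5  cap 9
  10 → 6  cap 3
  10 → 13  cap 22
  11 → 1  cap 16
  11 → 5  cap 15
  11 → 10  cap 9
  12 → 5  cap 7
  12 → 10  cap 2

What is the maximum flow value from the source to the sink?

Maximum flow value: 57

augment #1: 8→0→13 bottleneck 12, total now 12
augment #2: 8→2→13 bottleneck 8, total now 20
augment #3: 8→11→10→13 bottleneck 9, total now 29
augment #4: 8→12→10→13 bottleneck 2, total now 31
augment #5: 8→3→7→2→13 bottleneck 13, total now 44
augment #6: 8→11→5→0→13 bottleneck 6, total now 50
augment #7: 8→12→5→0→13 bottleneck 2, total now 52
augment #8: 8→1→4→9→10→13 bottleneck 5, total now 57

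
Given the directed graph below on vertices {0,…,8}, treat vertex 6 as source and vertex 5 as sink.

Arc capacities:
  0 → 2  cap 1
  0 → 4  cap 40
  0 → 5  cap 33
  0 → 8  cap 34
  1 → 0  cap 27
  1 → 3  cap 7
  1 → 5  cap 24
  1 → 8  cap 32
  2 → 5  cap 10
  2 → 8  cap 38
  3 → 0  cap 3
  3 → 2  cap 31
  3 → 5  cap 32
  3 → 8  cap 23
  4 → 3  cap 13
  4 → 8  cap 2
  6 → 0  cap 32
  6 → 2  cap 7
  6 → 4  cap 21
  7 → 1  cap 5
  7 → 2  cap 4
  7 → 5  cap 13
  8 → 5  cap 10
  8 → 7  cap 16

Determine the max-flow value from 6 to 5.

Maximum flow value: 54

augment #1: 6→0→5 bottleneck 32, total now 32
augment #2: 6→2→5 bottleneck 7, total now 39
augment #3: 6→4→3→5 bottleneck 13, total now 52
augment #4: 6→4→8→5 bottleneck 2, total now 54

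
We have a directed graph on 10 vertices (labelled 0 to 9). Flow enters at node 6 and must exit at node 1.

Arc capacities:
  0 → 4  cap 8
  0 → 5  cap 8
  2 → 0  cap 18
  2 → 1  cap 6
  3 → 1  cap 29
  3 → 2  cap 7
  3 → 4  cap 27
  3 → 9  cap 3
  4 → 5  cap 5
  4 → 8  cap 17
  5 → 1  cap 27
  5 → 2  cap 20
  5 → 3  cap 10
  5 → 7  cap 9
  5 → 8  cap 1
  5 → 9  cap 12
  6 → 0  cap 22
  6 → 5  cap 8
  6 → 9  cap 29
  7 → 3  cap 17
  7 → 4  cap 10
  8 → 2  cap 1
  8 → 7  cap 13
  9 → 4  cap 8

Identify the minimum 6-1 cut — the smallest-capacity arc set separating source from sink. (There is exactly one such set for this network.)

augment #1: 6→5→1 push 8
augment #2: 6→0→5→1 push 8
augment #3: 6→0→4→5→1 push 5
augment #4: 6→0→4→8→2→1 push 1
augment #5: 6→0→4→8→7→3→1 push 2
augment #6: 6→9→4→8→7→3→1 push 8
max flow = 32; residual-reachable set from 6 gives S-side
cut edges (S→T): {(0,4), (0,5), (6,5), (9,4)} total cap 32

Min-cut arcs: {(0,4), (0,5), (6,5), (9,4)} (total capacity 32)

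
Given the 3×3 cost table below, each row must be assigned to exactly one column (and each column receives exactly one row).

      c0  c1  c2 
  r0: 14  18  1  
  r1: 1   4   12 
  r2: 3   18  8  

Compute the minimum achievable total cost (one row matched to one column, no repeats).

optimal assignment: row0→col2 (cost 1), row1→col1 (cost 4), row2→col0 (cost 3)
total = 1 + 4 + 3 = 8

Minimum assignment cost: 8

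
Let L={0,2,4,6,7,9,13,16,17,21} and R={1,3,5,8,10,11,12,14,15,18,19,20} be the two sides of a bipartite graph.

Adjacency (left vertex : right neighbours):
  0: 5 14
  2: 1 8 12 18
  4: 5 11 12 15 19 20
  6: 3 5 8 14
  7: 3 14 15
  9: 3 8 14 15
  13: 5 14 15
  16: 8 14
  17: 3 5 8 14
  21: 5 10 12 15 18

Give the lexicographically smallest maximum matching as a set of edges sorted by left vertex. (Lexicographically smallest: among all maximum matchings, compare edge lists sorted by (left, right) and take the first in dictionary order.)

|M| = 8 (so the lex-smallest maximum matching has 8 edges)
process left vertices in ascending order; for each, take the smallest-labelled available neighbour that still permits 8 edges overall, or leave it unmatched if none does
lex-smallest matching: {0-5, 2-1, 4-11, 6-3, 7-14, 9-8, 13-15, 21-10}

Lex-smallest maximum matching: {(0,5), (2,1), (4,11), (6,3), (7,14), (9,8), (13,15), (21,10)}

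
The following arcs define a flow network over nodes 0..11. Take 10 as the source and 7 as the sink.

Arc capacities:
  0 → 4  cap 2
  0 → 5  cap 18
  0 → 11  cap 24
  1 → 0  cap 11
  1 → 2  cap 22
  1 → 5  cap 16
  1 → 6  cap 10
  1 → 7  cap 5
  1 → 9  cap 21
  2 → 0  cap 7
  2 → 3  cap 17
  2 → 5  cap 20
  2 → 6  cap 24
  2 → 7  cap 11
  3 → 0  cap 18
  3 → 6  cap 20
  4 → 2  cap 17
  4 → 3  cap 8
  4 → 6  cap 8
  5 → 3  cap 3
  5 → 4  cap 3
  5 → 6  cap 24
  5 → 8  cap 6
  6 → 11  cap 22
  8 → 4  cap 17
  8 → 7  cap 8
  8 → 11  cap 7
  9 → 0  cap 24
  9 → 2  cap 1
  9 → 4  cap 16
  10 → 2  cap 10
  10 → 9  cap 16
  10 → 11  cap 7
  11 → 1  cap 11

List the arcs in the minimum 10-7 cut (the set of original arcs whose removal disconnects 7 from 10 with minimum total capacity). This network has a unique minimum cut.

Min-cut arcs: {(1,7), (2,7), (5,8)} (total capacity 22)

augment #1: 10→2→7 push 10
augment #2: 10→9→2→7 push 1
augment #3: 10→11→1→7 push 5
augment #4: 10→9→0→5→8→7 push 6
max flow = 22; residual-reachable set from 10 gives S-side
cut edges (S→T): {(1,7), (2,7), (5,8)} total cap 22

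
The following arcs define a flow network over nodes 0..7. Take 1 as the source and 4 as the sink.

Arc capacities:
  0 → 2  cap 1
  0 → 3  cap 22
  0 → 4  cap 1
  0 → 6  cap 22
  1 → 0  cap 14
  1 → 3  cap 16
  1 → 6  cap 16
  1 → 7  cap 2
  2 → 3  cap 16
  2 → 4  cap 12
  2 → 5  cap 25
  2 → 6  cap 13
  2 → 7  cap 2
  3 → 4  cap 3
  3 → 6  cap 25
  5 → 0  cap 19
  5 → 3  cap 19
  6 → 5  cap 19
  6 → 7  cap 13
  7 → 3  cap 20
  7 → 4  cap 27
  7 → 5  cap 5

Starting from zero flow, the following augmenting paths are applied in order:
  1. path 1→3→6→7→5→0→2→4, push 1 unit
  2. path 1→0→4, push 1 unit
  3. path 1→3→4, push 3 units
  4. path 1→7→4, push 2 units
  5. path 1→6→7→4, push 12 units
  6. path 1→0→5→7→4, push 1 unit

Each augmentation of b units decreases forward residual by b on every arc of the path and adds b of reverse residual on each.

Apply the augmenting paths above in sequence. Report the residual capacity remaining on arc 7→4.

after path 1 (1→3→6→7→5→0→2→4, push 1): res(7,4)=27
after path 2 (1→0→4, push 1): res(7,4)=27
after path 3 (1→3→4, push 3): res(7,4)=27
after path 4 (1→7→4, push 2): res(7,4)=25
after path 5 (1→6→7→4, push 12): res(7,4)=13
after path 6 (1→0→5→7→4, push 1): res(7,4)=12

Residual capacity of (7,4): 12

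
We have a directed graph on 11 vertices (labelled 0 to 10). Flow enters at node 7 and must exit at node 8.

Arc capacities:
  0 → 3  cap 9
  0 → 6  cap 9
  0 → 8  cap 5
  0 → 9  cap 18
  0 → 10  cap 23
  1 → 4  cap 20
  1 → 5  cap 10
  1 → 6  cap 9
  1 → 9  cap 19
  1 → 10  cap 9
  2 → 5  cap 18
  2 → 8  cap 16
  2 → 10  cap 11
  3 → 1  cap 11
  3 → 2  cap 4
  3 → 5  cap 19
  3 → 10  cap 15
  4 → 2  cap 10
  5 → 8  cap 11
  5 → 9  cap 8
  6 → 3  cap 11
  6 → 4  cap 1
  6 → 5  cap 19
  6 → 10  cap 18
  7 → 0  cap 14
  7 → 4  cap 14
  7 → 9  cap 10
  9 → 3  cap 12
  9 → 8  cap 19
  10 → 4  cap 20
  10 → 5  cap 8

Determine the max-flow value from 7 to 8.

Maximum flow value: 34

augment #1: 7→0→8 bottleneck 5, total now 5
augment #2: 7→9→8 bottleneck 10, total now 15
augment #3: 7→0→9→8 bottleneck 9, total now 24
augment #4: 7→4→2→8 bottleneck 10, total now 34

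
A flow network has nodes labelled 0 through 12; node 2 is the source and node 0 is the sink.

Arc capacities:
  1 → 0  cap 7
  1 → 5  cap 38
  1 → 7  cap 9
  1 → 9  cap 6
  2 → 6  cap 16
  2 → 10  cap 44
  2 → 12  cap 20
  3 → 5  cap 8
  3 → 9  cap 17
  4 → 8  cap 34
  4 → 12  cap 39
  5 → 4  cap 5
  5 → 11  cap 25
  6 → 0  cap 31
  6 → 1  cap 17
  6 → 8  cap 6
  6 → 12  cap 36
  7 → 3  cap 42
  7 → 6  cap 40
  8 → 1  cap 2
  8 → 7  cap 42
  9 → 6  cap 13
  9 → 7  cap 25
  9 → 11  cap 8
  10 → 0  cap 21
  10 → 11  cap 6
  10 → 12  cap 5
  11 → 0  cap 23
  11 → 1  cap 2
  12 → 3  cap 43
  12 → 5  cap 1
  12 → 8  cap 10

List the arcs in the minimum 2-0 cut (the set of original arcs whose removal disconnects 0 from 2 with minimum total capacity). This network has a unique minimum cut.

Min-cut arcs: {(2,6), (2,12), (10,0), (10,11), (10,12)} (total capacity 68)

augment #1: 2→6→0 push 16
augment #2: 2→10→0 push 21
augment #3: 2→10→11→0 push 6
augment #4: 2→12→5→11→0 push 1
augment #5: 2→12→8→1→0 push 2
augment #6: 2→12→3→5→11→0 push 8
augment #7: 2→12→3→9→6→0 push 9
augment #8: 2→10→12→3→9→6→0 push 4
augment #9: 2→10→12→3→9→11→0 push 1
max flow = 68; residual-reachable set from 2 gives S-side
cut edges (S→T): {(2,6), (2,12), (10,0), (10,11), (10,12)} total cap 68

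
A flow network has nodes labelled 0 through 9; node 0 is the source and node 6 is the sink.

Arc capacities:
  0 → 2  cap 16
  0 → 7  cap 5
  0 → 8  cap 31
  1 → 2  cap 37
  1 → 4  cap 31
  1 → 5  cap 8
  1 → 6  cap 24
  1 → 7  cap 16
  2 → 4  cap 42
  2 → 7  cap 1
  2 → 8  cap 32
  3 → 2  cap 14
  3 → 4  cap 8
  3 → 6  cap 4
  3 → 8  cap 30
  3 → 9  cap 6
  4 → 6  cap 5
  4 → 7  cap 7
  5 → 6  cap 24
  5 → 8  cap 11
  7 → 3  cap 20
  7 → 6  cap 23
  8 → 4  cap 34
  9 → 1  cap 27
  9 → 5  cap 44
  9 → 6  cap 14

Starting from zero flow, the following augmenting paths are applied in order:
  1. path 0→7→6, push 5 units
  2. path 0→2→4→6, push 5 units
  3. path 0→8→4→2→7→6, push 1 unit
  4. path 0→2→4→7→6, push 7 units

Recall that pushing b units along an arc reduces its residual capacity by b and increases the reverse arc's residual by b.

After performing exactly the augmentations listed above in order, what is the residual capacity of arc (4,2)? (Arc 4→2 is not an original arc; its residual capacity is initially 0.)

Residual capacity of (4,2): 11

after path 1 (0→7→6, push 5): res(4,2)=0
after path 2 (0→2→4→6, push 5): res(4,2)=5
after path 3 (0→8→4→2→7→6, push 1): res(4,2)=4
after path 4 (0→2→4→7→6, push 7): res(4,2)=11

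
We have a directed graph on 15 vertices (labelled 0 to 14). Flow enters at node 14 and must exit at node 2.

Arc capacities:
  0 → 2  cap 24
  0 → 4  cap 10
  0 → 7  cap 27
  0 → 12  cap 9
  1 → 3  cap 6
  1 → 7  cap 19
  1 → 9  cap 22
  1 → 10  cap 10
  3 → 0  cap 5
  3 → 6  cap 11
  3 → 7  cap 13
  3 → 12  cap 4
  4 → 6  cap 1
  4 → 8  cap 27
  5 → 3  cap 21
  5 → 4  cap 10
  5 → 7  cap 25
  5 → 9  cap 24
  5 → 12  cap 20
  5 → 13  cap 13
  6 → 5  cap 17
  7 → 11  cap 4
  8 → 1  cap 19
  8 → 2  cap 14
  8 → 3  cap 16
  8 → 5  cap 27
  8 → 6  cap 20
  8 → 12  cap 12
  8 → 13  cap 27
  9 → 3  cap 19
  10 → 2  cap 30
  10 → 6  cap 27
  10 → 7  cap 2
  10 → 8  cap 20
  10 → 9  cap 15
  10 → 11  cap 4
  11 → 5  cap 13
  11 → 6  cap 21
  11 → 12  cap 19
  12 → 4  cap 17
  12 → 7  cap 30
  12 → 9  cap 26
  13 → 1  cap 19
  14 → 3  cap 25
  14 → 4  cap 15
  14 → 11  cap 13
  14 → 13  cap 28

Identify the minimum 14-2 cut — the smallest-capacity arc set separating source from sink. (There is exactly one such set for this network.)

augment #1: 14→3→0→2 push 5
augment #2: 14→4→8→2 push 14
augment #3: 14→13→1→10→2 push 10
max flow = 29; residual-reachable set from 14 gives S-side
cut edges (S→T): {(1,10), (3,0), (8,2)} total cap 29

Min-cut arcs: {(1,10), (3,0), (8,2)} (total capacity 29)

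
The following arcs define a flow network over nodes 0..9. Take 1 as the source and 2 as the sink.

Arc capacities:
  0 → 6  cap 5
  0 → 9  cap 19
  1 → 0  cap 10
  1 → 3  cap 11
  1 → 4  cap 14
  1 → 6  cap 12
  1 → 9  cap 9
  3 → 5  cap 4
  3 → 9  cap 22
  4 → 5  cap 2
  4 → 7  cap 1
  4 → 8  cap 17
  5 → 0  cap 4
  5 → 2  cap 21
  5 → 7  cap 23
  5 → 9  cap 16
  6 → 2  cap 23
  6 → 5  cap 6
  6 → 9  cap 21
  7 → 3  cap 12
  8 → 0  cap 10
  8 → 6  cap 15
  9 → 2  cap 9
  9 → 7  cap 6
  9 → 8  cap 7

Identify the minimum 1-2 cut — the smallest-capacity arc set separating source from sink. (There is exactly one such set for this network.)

Min-cut arcs: {(3,5), (4,5), (6,2), (6,5), (9,2)} (total capacity 44)

augment #1: 1→6→2 push 12
augment #2: 1→9→2 push 9
augment #3: 1→0→6→2 push 5
augment #4: 1→3→5→2 push 4
augment #5: 1→4→5→2 push 2
augment #6: 1→4→8→6→2 push 6
augment #7: 1→4→8→6→5→2 push 6
max flow = 44; residual-reachable set from 1 gives S-side
cut edges (S→T): {(3,5), (4,5), (6,2), (6,5), (9,2)} total cap 44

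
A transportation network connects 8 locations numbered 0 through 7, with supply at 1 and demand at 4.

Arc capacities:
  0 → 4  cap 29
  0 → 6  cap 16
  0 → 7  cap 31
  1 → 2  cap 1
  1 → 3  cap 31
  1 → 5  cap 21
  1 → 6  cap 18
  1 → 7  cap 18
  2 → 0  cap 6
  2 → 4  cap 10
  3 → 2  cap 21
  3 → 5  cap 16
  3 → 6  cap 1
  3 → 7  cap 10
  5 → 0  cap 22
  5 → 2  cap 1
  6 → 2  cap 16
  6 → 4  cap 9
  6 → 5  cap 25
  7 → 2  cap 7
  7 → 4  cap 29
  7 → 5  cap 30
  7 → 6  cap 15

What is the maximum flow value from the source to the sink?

Maximum flow value: 75

augment #1: 1→2→4 bottleneck 1, total now 1
augment #2: 1→6→4 bottleneck 9, total now 10
augment #3: 1→7→4 bottleneck 18, total now 28
augment #4: 1→3→2→4 bottleneck 9, total now 37
augment #5: 1→3→7→4 bottleneck 10, total now 47
augment #6: 1→5→0→4 bottleneck 21, total now 68
augment #7: 1→3→2→0→4 bottleneck 6, total now 74
augment #8: 1→3→5→0→4 bottleneck 1, total now 75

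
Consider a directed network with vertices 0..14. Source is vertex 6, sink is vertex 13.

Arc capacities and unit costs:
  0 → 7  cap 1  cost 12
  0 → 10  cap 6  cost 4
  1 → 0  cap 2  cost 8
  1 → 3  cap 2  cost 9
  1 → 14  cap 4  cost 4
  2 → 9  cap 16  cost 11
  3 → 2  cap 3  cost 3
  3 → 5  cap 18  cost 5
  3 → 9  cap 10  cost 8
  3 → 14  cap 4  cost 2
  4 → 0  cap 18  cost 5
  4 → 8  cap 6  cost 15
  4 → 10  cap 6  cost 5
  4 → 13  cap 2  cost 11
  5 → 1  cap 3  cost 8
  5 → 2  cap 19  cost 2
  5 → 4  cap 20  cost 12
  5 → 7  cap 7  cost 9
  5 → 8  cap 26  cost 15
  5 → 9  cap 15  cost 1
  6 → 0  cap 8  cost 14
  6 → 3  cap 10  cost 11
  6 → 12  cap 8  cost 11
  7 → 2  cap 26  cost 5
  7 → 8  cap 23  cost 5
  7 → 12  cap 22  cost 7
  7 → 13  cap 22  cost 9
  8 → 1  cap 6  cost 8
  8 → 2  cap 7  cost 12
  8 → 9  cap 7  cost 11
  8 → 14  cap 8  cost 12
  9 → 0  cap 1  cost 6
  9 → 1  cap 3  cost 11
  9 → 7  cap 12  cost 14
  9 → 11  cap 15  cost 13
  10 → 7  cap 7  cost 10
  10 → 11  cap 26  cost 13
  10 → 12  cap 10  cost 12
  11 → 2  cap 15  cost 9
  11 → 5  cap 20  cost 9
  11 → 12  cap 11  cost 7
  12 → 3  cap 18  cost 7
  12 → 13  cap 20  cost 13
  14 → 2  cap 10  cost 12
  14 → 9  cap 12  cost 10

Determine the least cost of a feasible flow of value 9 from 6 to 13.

Minimum cost for 9 units: 226

shortest-cost path #1: 6→12→13 push 8 @ unit cost 24 (adds 192)
shortest-cost path #2: 6→3→5→7→13 push 1 @ unit cost 34 (adds 34)
total cost = 226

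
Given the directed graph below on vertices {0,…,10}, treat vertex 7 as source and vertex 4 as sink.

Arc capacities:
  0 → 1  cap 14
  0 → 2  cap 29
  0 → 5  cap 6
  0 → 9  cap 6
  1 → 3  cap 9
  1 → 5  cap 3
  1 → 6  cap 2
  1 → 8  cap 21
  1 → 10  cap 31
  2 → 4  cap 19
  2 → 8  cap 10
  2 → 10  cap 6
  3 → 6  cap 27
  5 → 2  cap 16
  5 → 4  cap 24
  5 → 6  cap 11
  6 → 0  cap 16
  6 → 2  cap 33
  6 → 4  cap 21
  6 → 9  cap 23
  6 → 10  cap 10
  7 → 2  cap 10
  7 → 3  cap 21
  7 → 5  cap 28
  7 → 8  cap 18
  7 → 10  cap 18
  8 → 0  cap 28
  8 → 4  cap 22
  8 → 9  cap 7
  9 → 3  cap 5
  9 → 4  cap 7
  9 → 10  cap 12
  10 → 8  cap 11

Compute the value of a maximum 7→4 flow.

augment #1: 7→2→4 bottleneck 10, total now 10
augment #2: 7→5→4 bottleneck 24, total now 34
augment #3: 7→8→4 bottleneck 18, total now 52
augment #4: 7→3→6→4 bottleneck 21, total now 73
augment #5: 7→5→2→4 bottleneck 4, total now 77
augment #6: 7→10→8→4 bottleneck 4, total now 81
augment #7: 7→10→8→9→4 bottleneck 7, total now 88

Maximum flow value: 88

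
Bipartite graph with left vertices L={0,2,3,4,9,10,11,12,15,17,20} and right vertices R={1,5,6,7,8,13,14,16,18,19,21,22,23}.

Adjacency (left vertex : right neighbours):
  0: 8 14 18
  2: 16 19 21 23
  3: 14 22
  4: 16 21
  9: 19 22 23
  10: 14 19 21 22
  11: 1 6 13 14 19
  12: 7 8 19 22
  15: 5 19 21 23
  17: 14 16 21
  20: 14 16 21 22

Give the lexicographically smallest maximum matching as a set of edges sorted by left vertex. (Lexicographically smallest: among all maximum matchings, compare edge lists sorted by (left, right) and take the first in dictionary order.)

|M| = 10 (so the lex-smallest maximum matching has 10 edges)
process left vertices in ascending order; for each, take the smallest-labelled available neighbour that still permits 10 edges overall, or leave it unmatched if none does
lex-smallest matching: {0-8, 2-16, 3-14, 4-21, 9-23, 10-19, 11-1, 12-7, 15-5, 20-22}

Lex-smallest maximum matching: {(0,8), (2,16), (3,14), (4,21), (9,23), (10,19), (11,1), (12,7), (15,5), (20,22)}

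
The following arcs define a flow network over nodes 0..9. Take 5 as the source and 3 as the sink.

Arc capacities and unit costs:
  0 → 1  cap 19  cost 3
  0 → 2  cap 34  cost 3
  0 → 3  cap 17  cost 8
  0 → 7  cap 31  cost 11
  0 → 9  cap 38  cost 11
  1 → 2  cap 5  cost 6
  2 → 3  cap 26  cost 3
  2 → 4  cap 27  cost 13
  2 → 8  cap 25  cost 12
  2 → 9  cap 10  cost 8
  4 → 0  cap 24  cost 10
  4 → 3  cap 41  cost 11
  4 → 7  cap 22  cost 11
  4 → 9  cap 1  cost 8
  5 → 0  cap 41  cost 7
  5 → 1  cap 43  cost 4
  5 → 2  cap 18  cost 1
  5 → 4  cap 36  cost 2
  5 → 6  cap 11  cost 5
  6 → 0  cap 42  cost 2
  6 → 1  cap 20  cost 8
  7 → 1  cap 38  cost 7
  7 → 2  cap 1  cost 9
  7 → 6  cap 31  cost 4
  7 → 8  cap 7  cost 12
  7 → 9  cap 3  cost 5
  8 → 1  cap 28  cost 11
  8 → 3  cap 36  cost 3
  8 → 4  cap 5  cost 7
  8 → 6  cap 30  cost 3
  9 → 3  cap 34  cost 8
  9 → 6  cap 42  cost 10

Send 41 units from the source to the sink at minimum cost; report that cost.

shortest-cost path #1: 5→2→3 push 18 @ unit cost 4 (adds 72)
shortest-cost path #2: 5→0→2→3 push 8 @ unit cost 13 (adds 104)
shortest-cost path #3: 5→4→3 push 15 @ unit cost 13 (adds 195)
total cost = 371

Minimum cost for 41 units: 371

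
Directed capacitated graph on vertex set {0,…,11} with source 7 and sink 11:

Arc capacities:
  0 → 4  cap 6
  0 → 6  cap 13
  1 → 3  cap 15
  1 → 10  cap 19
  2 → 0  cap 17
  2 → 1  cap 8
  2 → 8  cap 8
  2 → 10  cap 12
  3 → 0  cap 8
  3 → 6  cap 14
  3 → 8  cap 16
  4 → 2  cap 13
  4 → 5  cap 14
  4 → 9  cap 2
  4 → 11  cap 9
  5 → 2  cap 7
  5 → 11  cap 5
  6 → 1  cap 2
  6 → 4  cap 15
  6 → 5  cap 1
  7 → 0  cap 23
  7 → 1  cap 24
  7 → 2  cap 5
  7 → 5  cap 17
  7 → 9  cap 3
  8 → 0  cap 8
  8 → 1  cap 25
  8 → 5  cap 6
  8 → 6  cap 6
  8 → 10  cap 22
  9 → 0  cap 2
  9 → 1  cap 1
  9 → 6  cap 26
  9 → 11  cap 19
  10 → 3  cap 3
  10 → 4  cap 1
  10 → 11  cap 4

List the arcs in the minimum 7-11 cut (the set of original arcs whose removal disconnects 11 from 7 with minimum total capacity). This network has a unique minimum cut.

Min-cut arcs: {(4,9), (4,11), (5,11), (7,9), (10,11)} (total capacity 23)

augment #1: 7→5→11 push 5
augment #2: 7→9→11 push 3
augment #3: 7→0→4→11 push 6
augment #4: 7→1→10→11 push 4
augment #5: 7→0→6→4→11 push 3
augment #6: 7→0→6→4→9→11 push 2
max flow = 23; residual-reachable set from 7 gives S-side
cut edges (S→T): {(4,9), (4,11), (5,11), (7,9), (10,11)} total cap 23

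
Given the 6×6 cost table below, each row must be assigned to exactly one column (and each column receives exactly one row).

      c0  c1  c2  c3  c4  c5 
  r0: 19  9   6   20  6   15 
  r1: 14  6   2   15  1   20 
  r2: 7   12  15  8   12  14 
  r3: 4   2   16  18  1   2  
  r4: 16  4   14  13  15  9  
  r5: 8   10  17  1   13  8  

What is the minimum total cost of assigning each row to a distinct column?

optimal assignment: row0→col2 (cost 6), row1→col4 (cost 1), row2→col0 (cost 7), row3→col5 (cost 2), row4→col1 (cost 4), row5→col3 (cost 1)
total = 6 + 1 + 7 + 2 + 4 + 1 = 21

Minimum assignment cost: 21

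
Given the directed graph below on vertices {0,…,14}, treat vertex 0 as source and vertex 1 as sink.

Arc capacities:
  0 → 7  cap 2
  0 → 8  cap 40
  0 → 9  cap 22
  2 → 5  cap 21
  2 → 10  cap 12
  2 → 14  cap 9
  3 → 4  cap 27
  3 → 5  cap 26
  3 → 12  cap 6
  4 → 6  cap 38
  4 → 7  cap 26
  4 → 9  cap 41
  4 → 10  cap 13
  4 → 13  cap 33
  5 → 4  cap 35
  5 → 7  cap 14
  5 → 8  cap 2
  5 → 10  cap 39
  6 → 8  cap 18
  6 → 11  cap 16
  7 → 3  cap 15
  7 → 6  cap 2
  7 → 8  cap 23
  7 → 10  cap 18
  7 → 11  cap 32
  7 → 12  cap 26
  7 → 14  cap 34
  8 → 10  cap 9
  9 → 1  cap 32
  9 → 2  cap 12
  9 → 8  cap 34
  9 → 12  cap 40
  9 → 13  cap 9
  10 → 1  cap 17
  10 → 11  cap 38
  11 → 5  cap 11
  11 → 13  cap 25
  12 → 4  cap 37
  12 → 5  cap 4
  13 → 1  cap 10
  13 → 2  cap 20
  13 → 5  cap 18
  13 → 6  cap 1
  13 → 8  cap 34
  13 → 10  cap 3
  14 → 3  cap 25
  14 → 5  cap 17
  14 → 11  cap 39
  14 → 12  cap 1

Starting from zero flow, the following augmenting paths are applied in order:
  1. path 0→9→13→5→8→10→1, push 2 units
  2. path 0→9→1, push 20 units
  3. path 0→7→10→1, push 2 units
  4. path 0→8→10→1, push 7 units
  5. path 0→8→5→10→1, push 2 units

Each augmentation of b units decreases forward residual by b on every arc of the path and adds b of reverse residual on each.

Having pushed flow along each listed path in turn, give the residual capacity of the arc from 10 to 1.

after path 1 (0→9→13→5→8→10→1, push 2): res(10,1)=15
after path 2 (0→9→1, push 20): res(10,1)=15
after path 3 (0→7→10→1, push 2): res(10,1)=13
after path 4 (0→8→10→1, push 7): res(10,1)=6
after path 5 (0→8→5→10→1, push 2): res(10,1)=4

Residual capacity of (10,1): 4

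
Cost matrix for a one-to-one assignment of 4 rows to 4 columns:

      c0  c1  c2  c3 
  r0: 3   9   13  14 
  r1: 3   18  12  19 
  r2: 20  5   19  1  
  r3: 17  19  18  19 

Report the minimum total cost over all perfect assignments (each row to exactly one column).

optimal assignment: row0→col1 (cost 9), row1→col0 (cost 3), row2→col3 (cost 1), row3→col2 (cost 18)
total = 9 + 3 + 1 + 18 = 31

Minimum assignment cost: 31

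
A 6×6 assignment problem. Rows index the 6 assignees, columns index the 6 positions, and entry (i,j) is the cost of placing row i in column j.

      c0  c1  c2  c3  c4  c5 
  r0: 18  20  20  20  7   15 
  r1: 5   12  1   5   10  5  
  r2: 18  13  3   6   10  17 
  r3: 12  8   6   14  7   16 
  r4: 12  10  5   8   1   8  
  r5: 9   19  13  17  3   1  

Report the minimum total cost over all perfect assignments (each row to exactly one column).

one of 2 optimal assignments: row0→col4 (cost 7), row1→col0 (cost 5), row2→col2 (cost 3), row3→col1 (cost 8), row4→col3 (cost 8), row5→col5 (cost 1)
total = 7 + 5 + 3 + 8 + 8 + 1 = 32

Minimum assignment cost: 32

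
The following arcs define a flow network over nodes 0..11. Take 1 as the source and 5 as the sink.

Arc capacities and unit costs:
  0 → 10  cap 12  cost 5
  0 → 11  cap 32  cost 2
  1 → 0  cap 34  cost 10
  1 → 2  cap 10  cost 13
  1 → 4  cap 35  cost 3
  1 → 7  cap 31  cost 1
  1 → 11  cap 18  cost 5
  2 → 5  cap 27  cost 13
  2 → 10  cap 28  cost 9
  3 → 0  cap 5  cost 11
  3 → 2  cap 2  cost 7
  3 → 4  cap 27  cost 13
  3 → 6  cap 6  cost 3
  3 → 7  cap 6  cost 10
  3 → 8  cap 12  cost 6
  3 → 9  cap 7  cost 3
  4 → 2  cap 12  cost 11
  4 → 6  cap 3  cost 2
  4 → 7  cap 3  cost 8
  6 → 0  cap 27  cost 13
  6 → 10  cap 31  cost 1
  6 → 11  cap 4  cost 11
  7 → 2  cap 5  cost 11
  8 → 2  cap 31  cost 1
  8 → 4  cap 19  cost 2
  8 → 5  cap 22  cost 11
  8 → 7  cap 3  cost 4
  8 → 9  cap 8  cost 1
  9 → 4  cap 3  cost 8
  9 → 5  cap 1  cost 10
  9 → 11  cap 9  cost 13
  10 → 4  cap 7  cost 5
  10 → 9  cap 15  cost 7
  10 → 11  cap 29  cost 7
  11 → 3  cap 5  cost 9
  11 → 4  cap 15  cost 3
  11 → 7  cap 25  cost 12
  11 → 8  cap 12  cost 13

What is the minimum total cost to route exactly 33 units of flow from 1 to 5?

shortest-cost path #1: 1→4→6→10→9→5 push 1 @ unit cost 23 (adds 23)
shortest-cost path #2: 1→7→2→5 push 5 @ unit cost 25 (adds 125)
shortest-cost path #3: 1→2→5 push 10 @ unit cost 26 (adds 260)
shortest-cost path #4: 1→4→2→5 push 12 @ unit cost 27 (adds 324)
shortest-cost path #5: 1→11→8→5 push 5 @ unit cost 29 (adds 145)
total cost = 877

Minimum cost for 33 units: 877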